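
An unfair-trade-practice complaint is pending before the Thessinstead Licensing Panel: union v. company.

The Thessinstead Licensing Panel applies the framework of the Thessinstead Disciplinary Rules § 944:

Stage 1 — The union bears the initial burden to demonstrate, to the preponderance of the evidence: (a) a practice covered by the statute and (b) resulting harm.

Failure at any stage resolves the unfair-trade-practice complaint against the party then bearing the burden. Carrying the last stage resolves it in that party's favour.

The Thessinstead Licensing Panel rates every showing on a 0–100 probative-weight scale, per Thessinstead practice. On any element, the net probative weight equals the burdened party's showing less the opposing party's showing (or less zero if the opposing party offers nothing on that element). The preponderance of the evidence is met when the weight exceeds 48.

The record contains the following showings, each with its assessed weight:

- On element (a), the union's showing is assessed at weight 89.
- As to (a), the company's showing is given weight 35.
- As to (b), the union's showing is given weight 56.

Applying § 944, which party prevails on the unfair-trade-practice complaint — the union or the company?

Stage 1 (union, the preponderance of the evidence, weight exceeds 48): (a) net 89−35=54 > 48 — meets; (b) 56 > 48 — meets.
  All elements met at the final stage.
Every stage carried; the union prevails.

union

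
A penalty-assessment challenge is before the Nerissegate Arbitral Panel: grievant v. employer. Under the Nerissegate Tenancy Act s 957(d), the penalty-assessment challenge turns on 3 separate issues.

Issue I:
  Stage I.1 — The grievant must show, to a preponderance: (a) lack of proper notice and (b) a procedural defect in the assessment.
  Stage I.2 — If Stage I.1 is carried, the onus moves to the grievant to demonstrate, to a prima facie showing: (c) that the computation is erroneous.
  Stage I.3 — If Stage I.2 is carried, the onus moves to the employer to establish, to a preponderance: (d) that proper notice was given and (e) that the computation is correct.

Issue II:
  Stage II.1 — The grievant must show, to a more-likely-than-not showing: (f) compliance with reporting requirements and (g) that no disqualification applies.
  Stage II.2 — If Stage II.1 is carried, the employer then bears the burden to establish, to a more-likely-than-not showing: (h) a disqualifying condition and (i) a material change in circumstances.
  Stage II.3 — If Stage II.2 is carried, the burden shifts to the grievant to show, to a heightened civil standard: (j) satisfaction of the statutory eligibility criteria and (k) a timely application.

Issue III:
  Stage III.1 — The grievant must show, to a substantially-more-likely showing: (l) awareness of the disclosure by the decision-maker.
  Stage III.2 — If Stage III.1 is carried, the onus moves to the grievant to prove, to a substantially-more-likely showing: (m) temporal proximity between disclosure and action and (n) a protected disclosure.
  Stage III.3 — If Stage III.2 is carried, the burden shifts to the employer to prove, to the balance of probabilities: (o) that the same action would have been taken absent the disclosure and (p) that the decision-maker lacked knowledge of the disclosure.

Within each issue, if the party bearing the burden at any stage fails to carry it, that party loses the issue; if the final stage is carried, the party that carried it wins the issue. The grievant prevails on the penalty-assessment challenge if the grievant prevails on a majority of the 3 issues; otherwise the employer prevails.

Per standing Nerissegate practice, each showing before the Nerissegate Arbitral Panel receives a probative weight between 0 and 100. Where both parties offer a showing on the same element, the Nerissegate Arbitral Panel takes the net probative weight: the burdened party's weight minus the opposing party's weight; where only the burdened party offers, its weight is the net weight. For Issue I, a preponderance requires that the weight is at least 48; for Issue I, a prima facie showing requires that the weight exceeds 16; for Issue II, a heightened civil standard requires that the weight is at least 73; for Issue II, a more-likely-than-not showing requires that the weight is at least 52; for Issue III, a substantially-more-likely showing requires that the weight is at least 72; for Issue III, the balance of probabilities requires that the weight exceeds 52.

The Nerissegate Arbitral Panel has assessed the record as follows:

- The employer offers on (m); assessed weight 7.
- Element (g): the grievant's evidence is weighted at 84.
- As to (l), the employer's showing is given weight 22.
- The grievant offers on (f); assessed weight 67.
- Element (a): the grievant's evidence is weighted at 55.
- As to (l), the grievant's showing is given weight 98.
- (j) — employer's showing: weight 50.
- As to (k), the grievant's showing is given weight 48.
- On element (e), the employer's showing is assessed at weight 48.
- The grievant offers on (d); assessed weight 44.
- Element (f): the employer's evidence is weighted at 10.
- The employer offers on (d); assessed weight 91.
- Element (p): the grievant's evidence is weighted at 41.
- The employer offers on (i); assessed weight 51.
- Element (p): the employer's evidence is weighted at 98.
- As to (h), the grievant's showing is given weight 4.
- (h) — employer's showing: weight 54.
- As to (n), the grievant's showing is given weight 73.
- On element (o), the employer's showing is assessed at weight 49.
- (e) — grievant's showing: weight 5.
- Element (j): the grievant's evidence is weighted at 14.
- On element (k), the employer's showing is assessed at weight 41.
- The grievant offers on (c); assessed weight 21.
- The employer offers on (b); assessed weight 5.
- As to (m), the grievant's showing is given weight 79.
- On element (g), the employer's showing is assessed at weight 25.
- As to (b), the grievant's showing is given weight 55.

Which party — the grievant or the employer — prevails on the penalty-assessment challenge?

grievant

— Issue I —
At Stage I.1 the grievant must meet a preponderance (weight is at least 48): on (a) the weight is 55, which does reach 48, so (a) meets the standard; on (b) the weight is 55 less the opposing 5 gives net 50, ≥ 48, so (b) meets the standard.
  Stage I.1 is satisfied; the grievant continues to bear the burden.
At Stage I.2 the grievant must meet a prima facie showing (weight exceeds 16): on (c) the weight is 21, which does exceed 16, so (c) meets the standard.
  Stage I.2 carried; the burden shifts to the employer.
At Stage I.3 the employer must meet a preponderance (weight is at least 48): on (d) the weight is 91 less the opposing 44 gives net 47, < 48, so (d) does not meet the standard; on (e) the weight is 48 less the opposing 5 gives net 43, which does not reach 48, so (e) does not meet the standard.
  Not every element is met, so the employer fails to carry Stage I.3.
The analysis ends at Stage I.3; the grievant prevails on this issue.
— Issue II —
Stage II.1 (grievant, a more-likely-than-not showing, weight is at least 52): (f) net 67−10=57 ≥ 52 — meets; (g) net 84−25=59 ≥ 52 — meets.
  Stage II.1 carried; the burden shifts to the employer.
Stage II.2 (employer, a more-likely-than-not showing, weight is at least 52): (h) net 54−4=50 < 52 — fails; (i) 51 < 52 — fails.
  The employer does not carry Stage II.2.
The grievant prevails on this issue.
— Issue III —
At Stage III.1 the grievant must meet a substantially-more-likely showing (weight is at least 72): on (l) the weight is 98 less the opposing 22 gives net 76, which does reach 72, so (l) meets the standard.
  All elements met. The grievant retains the burden for Stage III.2.
At Stage III.2 the grievant must meet a substantially-more-likely showing (weight is at least 72): on (m) the weight is 79 less the opposing 7 gives net 72, ≥ 72, so (m) meets the standard; on (n) the weight is 73, ≥ 72, so (n) meets the standard.
  The grievant carries Stage III.2; the employer now bears the burden.
At Stage III.3 the employer must meet the balance of probabilities (weight exceeds 52): on (o) the weight is 49, which does not exceed 52, so (o) does not meet the standard; on (p) the weight is 98 less the opposing 41 gives net 57, > 52, so (p) meets the standard.
  Stage III.3 not carried; the employer fails its burden.
The analysis ends at Stage III.3; the grievant prevails on this issue.
Per-issue: Issue I → grievant; Issue II → grievant; Issue III → grievant. The grievant must prevail on a majority of issues; overall, the grievant prevails.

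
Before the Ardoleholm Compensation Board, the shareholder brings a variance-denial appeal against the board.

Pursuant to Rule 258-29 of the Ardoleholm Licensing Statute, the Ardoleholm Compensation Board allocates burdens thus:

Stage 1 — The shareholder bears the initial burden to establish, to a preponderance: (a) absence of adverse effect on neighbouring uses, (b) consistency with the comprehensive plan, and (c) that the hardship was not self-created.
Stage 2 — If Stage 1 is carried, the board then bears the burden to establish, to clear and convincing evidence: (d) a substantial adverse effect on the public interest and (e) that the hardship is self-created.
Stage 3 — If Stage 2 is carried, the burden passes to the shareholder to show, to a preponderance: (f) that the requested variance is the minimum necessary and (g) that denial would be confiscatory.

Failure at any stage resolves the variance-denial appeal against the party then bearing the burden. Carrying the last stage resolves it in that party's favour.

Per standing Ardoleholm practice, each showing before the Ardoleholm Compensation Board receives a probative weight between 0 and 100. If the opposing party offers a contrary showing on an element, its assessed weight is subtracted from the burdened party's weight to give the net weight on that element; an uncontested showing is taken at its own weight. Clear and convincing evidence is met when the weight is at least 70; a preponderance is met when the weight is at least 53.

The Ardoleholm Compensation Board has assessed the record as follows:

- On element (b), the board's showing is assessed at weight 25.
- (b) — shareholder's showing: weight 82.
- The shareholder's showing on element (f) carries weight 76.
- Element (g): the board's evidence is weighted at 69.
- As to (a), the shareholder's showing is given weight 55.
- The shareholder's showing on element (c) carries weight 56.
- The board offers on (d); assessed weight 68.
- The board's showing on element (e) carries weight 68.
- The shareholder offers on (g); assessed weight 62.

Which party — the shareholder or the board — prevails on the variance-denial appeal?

shareholder

Stage 1 — burden on shareholder; standard: a preponderance (weight is at least 53).
    (a): 55 ≥ 53 [met]
    (b): 82 − 25 = 57 ≥ 53 [met]
    (c): 56 ≥ 53 [met]
  Stage 1 carried; the burden shifts to the board.
Stage 2 — burden on board; standard: clear and convincing evidence (weight is at least 70).
    (d): 68 < 70 [not met]
    (e): 68 < 70 [not met]
  Not every element is met, so the board fails to carry Stage 2.
The analysis ends at Stage 2; the shareholder prevails.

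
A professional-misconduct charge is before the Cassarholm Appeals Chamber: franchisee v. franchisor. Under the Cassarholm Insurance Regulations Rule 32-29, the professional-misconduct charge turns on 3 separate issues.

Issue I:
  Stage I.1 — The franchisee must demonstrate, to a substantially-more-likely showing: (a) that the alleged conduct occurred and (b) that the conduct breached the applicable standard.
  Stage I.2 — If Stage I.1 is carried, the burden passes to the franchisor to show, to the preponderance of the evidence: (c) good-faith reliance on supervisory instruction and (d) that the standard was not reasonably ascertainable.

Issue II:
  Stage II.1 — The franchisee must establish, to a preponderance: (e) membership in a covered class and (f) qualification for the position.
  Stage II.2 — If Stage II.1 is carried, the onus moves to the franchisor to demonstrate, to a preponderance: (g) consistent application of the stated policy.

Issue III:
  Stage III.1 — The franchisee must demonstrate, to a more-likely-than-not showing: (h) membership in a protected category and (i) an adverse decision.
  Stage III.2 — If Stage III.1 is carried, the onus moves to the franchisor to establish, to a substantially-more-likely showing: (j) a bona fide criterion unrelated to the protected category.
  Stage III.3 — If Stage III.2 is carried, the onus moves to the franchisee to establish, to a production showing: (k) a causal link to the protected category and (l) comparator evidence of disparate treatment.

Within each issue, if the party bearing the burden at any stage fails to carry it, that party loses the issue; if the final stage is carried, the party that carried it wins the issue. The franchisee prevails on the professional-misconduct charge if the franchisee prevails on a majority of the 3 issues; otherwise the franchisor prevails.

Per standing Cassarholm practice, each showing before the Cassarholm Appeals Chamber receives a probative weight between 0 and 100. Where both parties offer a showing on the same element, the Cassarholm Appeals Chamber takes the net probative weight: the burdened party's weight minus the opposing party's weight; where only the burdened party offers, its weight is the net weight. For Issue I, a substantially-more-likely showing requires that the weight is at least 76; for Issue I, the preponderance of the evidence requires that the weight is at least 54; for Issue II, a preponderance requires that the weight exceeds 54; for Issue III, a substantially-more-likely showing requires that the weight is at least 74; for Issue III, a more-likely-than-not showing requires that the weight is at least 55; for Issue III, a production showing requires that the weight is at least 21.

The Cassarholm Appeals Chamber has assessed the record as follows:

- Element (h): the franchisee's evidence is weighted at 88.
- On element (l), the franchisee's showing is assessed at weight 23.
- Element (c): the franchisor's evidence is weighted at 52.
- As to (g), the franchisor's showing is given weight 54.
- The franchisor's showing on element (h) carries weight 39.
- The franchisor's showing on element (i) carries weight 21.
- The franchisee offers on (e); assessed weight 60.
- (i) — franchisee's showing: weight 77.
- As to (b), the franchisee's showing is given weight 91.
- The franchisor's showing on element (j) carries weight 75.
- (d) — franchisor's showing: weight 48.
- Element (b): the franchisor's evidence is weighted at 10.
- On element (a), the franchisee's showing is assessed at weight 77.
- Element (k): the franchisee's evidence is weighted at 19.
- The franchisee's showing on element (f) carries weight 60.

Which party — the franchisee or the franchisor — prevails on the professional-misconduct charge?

franchisee

— Issue I —
Stage I.1 — burden on franchisee; standard: a substantially-more-likely showing (weight is at least 76).
    (a): 77 ≥ 76 [met]
    (b): 91 − 10 = 81 ≥ 76 [met]
  The franchisee carries Stage I.1; the franchisor now bears the burden.
Stage I.2 — burden on franchisor; standard: the preponderance of the evidence (weight is at least 54).
    (c): 52 < 54 [not met]
    (d): 48 < 54 [not met]
  Not every element is met, so the franchisor fails to carry Stage I.2.
The analysis ends at Stage I.2; the franchisee prevails on this issue.
— Issue II —
Stage II.1 (franchisee, a preponderance, weight exceeds 54): (e) 60 > 54 — meets; (f) 60 > 54 — meets.
  All elements met. The burden passes to the franchisor.
Stage II.2 (franchisor, a preponderance, weight exceeds 54): (g) 54 ≤ 54 — fails.
  Stage II.2 not carried; the franchisor fails its burden.
So the franchisee prevails on this issue.
— Issue III —
At Stage III.1 the franchisee must meet a more-likely-than-not showing (weight is at least 55): on (h) the weight is 88 less the opposing 39 gives net 49, < 55, so (h) does not meet the standard; on (i) the weight is 77 less the opposing 21 gives net 56, ≥ 55, so (i) meets the standard.
  Not every element is met, so the franchisee fails to carry Stage III.1.
The franchisor prevails on this issue.
Per-issue: Issue I → franchisee; Issue II → franchisee; Issue III → franchisor. The franchisee must prevail on a majority of issues; overall, the franchisee prevails.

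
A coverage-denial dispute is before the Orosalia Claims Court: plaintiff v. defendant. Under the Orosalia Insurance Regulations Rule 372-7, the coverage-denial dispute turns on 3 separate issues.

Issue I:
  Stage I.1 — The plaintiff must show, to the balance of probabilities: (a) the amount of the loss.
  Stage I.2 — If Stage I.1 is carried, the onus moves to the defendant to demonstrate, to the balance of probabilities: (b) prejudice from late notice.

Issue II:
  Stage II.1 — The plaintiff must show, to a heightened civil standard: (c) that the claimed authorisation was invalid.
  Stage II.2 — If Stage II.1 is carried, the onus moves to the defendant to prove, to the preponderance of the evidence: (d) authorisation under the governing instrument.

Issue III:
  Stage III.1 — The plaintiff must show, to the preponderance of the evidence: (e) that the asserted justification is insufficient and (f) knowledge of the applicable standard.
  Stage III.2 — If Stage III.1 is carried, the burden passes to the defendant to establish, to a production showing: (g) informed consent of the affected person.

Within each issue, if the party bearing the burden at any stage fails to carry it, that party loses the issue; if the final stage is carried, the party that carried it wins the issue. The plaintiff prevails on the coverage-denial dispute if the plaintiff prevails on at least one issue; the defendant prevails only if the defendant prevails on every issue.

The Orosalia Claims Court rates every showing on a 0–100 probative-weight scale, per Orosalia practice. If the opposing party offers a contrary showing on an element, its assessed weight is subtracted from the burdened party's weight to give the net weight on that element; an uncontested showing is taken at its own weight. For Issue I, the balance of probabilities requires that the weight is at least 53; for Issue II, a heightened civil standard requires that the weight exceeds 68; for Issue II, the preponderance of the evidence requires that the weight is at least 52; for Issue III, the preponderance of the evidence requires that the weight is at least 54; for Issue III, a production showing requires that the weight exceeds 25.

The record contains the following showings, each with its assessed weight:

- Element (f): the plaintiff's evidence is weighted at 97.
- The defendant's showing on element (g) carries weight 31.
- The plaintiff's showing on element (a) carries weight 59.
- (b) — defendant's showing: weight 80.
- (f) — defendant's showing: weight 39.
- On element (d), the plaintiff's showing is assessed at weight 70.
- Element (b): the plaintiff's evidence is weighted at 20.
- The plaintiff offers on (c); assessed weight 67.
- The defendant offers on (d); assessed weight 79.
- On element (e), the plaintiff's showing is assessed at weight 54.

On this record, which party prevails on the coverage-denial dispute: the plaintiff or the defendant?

defendant

— Issue I —
Stage I.1 (plaintiff, the balance of probabilities, weight is at least 53): (a) 59 ≥ 53 — meets.
  The plaintiff carries Stage I.1; the defendant now bears the burden.
Stage I.2 (defendant, the balance of probabilities, weight is at least 53): (b) net 80−20=60 ≥ 53 — meets.
  All elements met at the final stage.
With every stage satisfied, the defendant prevails on this issue.
— Issue II —
Stage II.1 — burden on plaintiff; standard: a heightened civil standard (weight exceeds 68).
    (c): 67 ≤ 68 [not met]
  The plaintiff does not carry Stage II.1.
The defendant prevails on this issue.
— Issue III —
Stage III.1 — burden on plaintiff; standard: the preponderance of the evidence (weight is at least 54).
    (e): 54 ≥ 54 [met]
    (f): 97 − 39 = 58 ≥ 54 [met]
  The plaintiff carries Stage III.1; the defendant now bears the burden.
Stage III.2 — burden on defendant; standard: a production showing (weight exceeds 25).
    (g): 31 > 25 [met]
  The defendant carries the last stage.
All stages carried — the defendant prevails on this issue.
Per-issue: Issue I → defendant; Issue II → defendant; Issue III → defendant. The plaintiff must prevail on at least one issue; overall, the defendant prevails.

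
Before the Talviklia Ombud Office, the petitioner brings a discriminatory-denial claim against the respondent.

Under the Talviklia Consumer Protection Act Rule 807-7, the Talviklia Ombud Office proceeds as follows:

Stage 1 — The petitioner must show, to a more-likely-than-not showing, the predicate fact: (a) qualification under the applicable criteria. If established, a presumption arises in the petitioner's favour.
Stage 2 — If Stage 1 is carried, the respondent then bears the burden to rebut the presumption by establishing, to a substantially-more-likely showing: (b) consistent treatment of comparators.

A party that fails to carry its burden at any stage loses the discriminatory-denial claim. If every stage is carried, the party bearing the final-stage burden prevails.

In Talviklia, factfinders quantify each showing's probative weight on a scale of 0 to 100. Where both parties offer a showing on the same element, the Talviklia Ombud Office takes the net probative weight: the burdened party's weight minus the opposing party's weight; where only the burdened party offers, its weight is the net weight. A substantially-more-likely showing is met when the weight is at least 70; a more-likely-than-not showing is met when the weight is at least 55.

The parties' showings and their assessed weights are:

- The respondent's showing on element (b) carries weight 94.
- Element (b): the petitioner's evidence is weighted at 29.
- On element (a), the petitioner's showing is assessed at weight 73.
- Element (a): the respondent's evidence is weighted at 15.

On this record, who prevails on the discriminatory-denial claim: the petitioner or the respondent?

At Stage 1 the petitioner must meet a more-likely-than-not showing (weight is at least 55): on (a) the weight is 73 less the opposing 15 gives net 58, which does reach 55, so (a) meets the standard.
  Stage 1 is satisfied; the onus moves to the respondent.
At Stage 2 the respondent must meet a substantially-more-likely showing (weight is at least 70): on (b) the weight is 94 less the opposing 29 gives net 65, < 70, so (b) does not meet the standard.
  The respondent does not carry Stage 2.
So the petitioner prevails.

petitioner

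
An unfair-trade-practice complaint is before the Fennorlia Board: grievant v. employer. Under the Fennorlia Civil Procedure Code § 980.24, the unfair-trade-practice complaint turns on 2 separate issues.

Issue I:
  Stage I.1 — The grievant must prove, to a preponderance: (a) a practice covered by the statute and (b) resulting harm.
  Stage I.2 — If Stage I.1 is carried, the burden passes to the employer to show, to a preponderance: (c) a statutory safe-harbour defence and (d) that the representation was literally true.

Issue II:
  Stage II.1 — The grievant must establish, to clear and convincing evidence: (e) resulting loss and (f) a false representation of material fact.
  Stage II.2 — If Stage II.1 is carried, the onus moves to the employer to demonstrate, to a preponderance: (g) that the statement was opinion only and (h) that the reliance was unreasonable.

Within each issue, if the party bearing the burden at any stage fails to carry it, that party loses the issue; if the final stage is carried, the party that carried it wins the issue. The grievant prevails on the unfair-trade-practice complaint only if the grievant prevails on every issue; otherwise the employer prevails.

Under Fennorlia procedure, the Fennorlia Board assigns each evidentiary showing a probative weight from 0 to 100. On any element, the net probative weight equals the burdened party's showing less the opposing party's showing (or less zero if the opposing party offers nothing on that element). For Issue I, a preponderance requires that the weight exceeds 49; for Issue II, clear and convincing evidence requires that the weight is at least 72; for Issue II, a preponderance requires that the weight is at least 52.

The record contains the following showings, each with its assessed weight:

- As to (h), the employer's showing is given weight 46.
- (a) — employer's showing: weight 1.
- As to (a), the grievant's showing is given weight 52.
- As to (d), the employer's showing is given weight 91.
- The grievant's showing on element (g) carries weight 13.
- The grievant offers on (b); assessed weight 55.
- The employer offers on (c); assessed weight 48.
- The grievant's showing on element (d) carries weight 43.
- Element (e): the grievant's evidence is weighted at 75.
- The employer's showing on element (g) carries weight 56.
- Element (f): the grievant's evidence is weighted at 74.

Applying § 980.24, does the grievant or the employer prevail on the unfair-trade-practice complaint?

grievant

— Issue I —
Stage I.1 — burden on grievant; standard: a preponderance (weight exceeds 49).
    (a): 52 − 1 = 51 > 49 [met]
    (b): 55 > 49 [met]
  Stage I.1 carried; the burden shifts to the employer.
Stage I.2 — burden on employer; standard: a preponderance (weight exceeds 49).
    (c): 48 ≤ 49 [not met]
    (d): 91 − 43 = 48 ≤ 49 [not met]
  Stage I.2 not carried; the employer fails its burden.
The grievant prevails on this issue.
— Issue II —
Stage II.1 — burden on grievant; standard: clear and convincing evidence (weight is at least 72).
    (e): 75 ≥ 72 [met]
    (f): 74 ≥ 72 [met]
  All elements met. The burden passes to the employer.
Stage II.2 — burden on employer; standard: a preponderance (weight is at least 52).
    (g): 56 − 13 = 43 < 52 [not met]
    (h): 46 < 52 [not met]
  Stage II.2 not carried; the employer fails its burden.
So the grievant prevails on this issue.
Per-issue: Issue I → grievant; Issue II → grievant. The grievant must prevail on every issue; overall, the grievant prevails.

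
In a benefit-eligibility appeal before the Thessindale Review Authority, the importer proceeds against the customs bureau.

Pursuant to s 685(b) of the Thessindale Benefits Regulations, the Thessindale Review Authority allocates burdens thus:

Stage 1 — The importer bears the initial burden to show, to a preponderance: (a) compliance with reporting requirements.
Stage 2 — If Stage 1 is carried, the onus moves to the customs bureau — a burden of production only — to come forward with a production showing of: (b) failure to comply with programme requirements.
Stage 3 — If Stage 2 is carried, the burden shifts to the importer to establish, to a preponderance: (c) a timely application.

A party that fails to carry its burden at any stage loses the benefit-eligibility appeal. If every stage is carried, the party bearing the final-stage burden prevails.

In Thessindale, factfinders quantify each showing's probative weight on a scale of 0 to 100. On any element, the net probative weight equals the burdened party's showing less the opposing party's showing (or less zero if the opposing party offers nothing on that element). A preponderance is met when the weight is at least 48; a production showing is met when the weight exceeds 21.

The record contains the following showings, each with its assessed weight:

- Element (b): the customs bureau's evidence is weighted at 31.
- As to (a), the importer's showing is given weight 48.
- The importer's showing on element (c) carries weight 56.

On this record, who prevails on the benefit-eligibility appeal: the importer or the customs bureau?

At Stage 1 the importer must meet a preponderance (weight is at least 48): on (a) the weight is 48, ≥ 48, so (a) meets the standard.
  Stage 1 is satisfied; the onus moves to the customs bureau.
At Stage 2 the customs bureau must meet a production showing (weight exceeds 21): on (b) the weight is 31, which does exceed 21, so (b) meets the standard.
  Stage 2 carried; the burden shifts to the importer.
At Stage 3 the importer must meet a preponderance (weight is at least 48): on (c) the weight is 56, ≥ 48, so (c) meets the standard.
  All elements met at the final stage.
All stages carried — the importer prevails.

importer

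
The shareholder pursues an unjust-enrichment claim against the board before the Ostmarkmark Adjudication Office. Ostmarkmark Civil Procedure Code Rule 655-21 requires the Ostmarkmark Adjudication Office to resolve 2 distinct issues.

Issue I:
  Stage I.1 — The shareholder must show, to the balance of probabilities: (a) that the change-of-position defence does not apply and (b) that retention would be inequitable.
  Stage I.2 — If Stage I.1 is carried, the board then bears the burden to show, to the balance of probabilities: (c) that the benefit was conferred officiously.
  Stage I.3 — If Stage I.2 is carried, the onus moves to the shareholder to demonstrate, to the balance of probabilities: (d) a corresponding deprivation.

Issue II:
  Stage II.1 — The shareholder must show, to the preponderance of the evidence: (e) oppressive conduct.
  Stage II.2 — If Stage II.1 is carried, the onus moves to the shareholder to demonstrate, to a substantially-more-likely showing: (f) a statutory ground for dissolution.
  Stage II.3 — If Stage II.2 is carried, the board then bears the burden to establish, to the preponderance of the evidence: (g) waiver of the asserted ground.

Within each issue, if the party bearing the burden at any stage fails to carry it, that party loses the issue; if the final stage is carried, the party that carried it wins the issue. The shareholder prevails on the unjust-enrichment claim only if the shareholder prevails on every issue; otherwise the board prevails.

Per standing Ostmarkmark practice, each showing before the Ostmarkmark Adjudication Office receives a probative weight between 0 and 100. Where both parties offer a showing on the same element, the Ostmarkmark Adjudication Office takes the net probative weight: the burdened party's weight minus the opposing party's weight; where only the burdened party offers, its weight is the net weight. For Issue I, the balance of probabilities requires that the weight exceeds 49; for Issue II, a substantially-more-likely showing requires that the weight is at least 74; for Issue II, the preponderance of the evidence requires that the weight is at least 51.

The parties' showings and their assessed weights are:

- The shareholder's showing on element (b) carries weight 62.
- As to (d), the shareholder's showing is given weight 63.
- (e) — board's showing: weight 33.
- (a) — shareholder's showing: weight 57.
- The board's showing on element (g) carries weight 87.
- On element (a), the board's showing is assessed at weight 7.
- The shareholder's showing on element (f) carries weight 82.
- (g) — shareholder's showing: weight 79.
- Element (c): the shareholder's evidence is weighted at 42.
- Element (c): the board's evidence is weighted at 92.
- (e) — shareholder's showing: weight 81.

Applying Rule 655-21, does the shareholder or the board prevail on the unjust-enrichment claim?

— Issue I —
At Stage I.1 the shareholder must meet the balance of probabilities (weight exceeds 49): on (a) the weight is 57 less the opposing 7 gives net 50, which does exceed 49, so (a) meets the standard; on (b) the weight is 62, which does exceed 49, so (b) meets the standard.
  Stage I.1 is satisfied; the onus moves to the board.
At Stage I.2 the board must meet the balance of probabilities (weight exceeds 49): on (c) the weight is 92 less the opposing 42 gives net 50, which does exceed 49, so (c) meets the standard.
  Stage I.2 carried; the burden shifts to the shareholder.
At Stage I.3 the shareholder must meet the balance of probabilities (weight exceeds 49): on (d) the weight is 63, > 49, so (d) meets the standard.
  All elements met at the final stage.
With every stage satisfied, the shareholder prevails on this issue.
— Issue II —
At Stage II.1 the shareholder must meet the preponderance of the evidence (weight is at least 51): on (e) the weight is 81 less the opposing 33 gives net 48, < 51, so (e) does not meet the standard.
  The shareholder does not carry Stage II.1.
The board prevails on this issue.
Per-issue: Issue I → shareholder; Issue II → board. The shareholder must prevail on every issue; overall, the board prevails.

board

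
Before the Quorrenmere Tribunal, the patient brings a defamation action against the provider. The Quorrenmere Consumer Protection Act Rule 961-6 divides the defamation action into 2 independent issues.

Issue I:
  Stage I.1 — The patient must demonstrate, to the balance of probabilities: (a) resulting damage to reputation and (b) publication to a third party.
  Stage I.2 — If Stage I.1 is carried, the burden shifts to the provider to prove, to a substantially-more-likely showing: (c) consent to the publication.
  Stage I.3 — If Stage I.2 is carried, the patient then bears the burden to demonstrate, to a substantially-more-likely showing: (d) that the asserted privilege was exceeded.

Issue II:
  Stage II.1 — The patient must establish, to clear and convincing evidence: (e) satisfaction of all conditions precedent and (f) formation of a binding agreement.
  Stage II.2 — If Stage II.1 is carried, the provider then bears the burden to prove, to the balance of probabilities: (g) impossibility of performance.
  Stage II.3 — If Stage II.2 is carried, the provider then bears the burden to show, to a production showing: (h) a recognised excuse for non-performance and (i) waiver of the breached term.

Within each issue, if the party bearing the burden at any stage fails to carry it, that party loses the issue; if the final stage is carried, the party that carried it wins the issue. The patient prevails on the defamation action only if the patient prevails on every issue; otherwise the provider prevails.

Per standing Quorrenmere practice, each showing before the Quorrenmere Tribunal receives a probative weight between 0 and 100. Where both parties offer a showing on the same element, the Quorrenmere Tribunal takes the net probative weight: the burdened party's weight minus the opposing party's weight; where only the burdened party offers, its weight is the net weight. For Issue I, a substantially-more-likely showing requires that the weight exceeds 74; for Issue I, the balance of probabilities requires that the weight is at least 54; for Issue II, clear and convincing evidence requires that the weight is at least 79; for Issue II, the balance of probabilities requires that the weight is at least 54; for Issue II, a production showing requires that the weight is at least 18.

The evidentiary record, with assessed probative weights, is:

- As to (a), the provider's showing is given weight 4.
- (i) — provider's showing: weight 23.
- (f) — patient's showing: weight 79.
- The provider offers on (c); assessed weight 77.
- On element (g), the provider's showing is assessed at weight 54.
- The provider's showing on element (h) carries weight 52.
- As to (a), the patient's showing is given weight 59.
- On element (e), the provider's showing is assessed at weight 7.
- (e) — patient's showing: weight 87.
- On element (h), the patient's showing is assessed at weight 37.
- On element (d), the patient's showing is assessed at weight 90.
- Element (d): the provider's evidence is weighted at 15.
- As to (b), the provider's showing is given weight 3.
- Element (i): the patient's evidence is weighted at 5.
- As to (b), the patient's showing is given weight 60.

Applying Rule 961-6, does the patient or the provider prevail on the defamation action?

— Issue I —
Stage I.1 (patient, the balance of probabilities, weight is at least 54): (a) net 59−4=55 ≥ 54 — meets; (b) net 60−3=57 ≥ 54 — meets.
  The patient carries Stage I.1; the provider now bears the burden.
Stage I.2 (provider, a substantially-more-likely showing, weight exceeds 74): (c) 77 > 74 — meets.
  All elements met. The burden passes to the patient.
Stage I.3 (patient, a substantially-more-likely showing, weight exceeds 74): (d) net 90−15=75 > 74 — meets.
  All elements met at the final stage.
Every stage carried; the patient prevails on this issue.
— Issue II —
Stage II.1 — burden on patient; standard: clear and convincing evidence (weight is at least 79).
    (e): 87 − 7 = 80 ≥ 79 [met]
    (f): 79 ≥ 79 [met]
  All elements met. The burden passes to the provider.
Stage II.2 — burden on provider; standard: the balance of probabilities (weight is at least 54).
    (g): 54 ≥ 54 [met]
  Stage II.2 is satisfied; the provider continues to bear the burden.
Stage II.3 — burden on provider; standard: a production showing (weight is at least 18).
    (h): 52 − 37 = 15 < 18 [not met]
    (i): 23 − 5 = 18 ≥ 18 [met]
  Not every element is met, so the provider fails to carry Stage II.3.
The analysis ends at Stage II.3; the patient prevails on this issue.
Per-issue: Issue I → patient; Issue II → patient. The patient must prevail on every issue; overall, the patient prevails.

patient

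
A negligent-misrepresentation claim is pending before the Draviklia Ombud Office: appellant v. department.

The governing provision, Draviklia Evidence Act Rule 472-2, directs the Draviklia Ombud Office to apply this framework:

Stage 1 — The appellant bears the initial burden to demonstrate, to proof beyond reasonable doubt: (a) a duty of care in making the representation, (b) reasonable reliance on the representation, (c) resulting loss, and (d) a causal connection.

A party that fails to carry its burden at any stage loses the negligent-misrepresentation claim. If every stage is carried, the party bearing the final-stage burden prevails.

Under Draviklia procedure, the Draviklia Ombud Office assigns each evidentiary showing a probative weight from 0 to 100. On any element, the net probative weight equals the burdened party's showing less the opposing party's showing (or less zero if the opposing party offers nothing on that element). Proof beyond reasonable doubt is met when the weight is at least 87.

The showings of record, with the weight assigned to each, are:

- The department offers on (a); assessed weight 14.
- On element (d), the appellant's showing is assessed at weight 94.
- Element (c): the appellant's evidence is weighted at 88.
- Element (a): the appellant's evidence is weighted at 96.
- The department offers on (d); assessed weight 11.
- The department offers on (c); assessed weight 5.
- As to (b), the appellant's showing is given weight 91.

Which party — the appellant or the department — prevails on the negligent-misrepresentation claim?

Stage 1 (appellant, proof beyond reasonable doubt, weight is at least 87): (a) net 96−14=82 < 87 — fails; (b) 91 ≥ 87 — meets; (c) net 88−5=83 < 87 — fails; (d) net 94−11=83 < 87 — fails.
  Not every element is met, so the appellant fails to carry Stage 1.
The analysis ends at Stage 1; the department prevails.

department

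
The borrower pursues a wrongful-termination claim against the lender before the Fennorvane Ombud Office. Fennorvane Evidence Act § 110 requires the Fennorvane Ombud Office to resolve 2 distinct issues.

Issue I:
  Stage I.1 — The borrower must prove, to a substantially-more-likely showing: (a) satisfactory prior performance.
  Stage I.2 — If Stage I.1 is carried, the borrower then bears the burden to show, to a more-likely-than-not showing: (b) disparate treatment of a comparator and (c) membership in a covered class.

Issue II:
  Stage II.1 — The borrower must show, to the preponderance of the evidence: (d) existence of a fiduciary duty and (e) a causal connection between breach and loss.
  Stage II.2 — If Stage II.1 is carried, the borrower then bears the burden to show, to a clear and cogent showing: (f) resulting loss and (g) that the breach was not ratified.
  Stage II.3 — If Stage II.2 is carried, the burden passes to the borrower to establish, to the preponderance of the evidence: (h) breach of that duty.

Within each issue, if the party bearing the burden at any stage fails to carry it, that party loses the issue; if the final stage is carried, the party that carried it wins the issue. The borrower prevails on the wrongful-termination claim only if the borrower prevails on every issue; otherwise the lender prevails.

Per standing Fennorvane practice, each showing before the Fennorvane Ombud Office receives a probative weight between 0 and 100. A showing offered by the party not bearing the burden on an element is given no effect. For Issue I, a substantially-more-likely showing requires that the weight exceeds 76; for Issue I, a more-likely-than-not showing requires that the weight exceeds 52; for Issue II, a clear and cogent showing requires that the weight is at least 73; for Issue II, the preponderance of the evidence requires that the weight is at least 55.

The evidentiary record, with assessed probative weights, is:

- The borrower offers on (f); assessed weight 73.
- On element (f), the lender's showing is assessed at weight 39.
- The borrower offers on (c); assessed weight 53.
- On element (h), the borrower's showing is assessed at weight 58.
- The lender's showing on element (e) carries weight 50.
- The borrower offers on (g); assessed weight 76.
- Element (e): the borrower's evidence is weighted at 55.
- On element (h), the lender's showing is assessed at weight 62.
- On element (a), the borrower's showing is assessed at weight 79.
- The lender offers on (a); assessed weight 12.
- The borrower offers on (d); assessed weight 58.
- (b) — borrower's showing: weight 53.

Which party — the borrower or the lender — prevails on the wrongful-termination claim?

— Issue I —
Stage I.1 (borrower, a substantially-more-likely showing, weight exceeds 76): (a) 79 (lender's 12 disregarded) > 76 — meets.
  All elements met. The borrower retains the burden for Stage I.2.
Stage I.2 (borrower, a more-likely-than-not showing, weight exceeds 52): (b) 53 > 52 — meets; (c) 53 > 52 — meets.
  Stage I.2 carried; the final stage is satisfied.
All stages carried — the borrower prevails on this issue.
— Issue II —
At Stage II.1 the borrower must meet the preponderance of the evidence (weight is at least 55): on (d) the weight is 58, ≥ 55, so (d) meets the standard; on (e) the weight is 55 (the lender's 50 is given no effect), which does reach 55, so (e) meets the standard.
  All elements met. The borrower retains the burden for Stage II.2.
At Stage II.2 the borrower must meet a clear and cogent showing (weight is at least 73): on (f) the weight is 73 (the lender's 39 is given no effect), which does reach 73, so (f) meets the standard; on (g) the weight is 76, ≥ 73, so (g) meets the standard.
  All elements met. The borrower retains the burden for Stage II.3.
At Stage II.3 the borrower must meet the preponderance of the evidence (weight is at least 55): on (h) the weight is 58 (the lender's 62 is given no effect), ≥ 55, so (h) meets the standard.
  All elements met at the final stage.
Every stage carried; the borrower prevails on this issue.
Per-issue: Issue I → borrower; Issue II → borrower. The borrower must prevail on every issue; overall, the borrower prevails.

borrower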